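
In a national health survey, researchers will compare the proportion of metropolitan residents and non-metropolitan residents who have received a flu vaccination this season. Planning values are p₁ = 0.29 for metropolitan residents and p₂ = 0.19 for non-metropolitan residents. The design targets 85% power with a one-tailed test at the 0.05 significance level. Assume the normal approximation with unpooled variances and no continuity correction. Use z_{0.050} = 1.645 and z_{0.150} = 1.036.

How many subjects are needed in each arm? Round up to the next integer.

n = (z_α + z_β)² · [p₁(1−p₁) + p₂(1−p₂)] / (p₁ − p₂)²
  = (1.645 + 1.036)² · (0.29·0.71 + 0.19·0.81) / (0.10)²
  = (2.681)² · (0.2059 + 0.1539) / 0.0100
  = 7.1878 · 0.3598 / 0.0100
  = 258.62
Round up → n = 259 per group.

n = 259 per group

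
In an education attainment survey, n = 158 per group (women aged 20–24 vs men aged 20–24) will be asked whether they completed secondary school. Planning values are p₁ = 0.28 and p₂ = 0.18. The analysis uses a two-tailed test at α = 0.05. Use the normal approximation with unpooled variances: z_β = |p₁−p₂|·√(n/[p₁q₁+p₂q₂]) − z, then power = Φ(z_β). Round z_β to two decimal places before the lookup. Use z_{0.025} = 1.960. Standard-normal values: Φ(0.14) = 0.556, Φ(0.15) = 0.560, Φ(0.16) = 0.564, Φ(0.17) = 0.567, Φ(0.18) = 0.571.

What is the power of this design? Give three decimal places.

Power ≈ 0.567

z_β = |p₁−p₂|·√(n/[p₁q₁+p₂q₂]) − z_{α/2}
    = 0.10 · √(158/0.3492) − 1.960
    = 0.10 · 21.2712 − 1.960
    = 2.1271 − 1.960 = 0.1671 → 0.17
Power = Φ(0.17) = 0.567.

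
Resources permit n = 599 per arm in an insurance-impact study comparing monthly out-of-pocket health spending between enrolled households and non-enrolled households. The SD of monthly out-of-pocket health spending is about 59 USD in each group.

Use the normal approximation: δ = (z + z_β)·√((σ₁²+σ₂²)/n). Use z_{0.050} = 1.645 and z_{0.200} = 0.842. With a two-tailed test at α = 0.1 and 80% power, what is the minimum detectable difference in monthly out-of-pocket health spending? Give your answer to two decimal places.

Minimum detectable difference ≈ 8.48 USD

δ = (z_{α/2} + z_β) · √((σ₁²+σ₂²)/n)
  = (1.645 + 0.842) · √(6962/599)
  = 2.487 · √11.6227
  = 2.487 · 3.4092
  = 8.4787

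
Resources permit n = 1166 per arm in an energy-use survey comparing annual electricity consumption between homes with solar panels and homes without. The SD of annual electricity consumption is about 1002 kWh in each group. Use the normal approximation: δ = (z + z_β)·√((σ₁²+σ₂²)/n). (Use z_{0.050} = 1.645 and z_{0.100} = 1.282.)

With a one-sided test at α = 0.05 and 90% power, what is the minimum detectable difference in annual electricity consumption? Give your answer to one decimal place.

Minimum detectable difference ≈ 121.5 kWh

δ = (z_α + z_β) · √((σ₁²+σ₂²)/n)
  = (1.645 + 1.282) · √(2008008/1166)
  = 2.927 · √1722.1
  = 2.927 · 41.4986
  = 121.4664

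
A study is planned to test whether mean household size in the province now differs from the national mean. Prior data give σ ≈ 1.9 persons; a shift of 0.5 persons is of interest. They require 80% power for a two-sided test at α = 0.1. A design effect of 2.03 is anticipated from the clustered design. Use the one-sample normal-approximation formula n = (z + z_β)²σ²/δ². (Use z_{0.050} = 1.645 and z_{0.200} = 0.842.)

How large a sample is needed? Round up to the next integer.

n = (z_{α/2} + z_β)² · σ² / δ²
  = (1.645 + 0.842)² · 1.9² / 0.5²
  = 6.1852 · 3.61 / 0.25
  = 89.31
Design effect: 2.03 × 89.31 = 181.31.
Round up → n = 182.

n = 182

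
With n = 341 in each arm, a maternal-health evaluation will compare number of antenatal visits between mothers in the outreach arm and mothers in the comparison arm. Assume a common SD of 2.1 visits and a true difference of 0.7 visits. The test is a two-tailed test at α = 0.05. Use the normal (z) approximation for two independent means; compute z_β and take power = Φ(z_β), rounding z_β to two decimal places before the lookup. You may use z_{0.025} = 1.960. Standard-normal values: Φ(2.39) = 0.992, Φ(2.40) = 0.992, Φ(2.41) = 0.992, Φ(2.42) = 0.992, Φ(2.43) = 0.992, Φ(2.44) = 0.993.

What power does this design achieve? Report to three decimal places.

z_β = δ·√(n/(σ₁²+σ₂²)) − z_{α/2}
    = 0.7 · √(341/8.82) − 1.960
    = 0.7 · 6.21789 − 1.960
    = 4.3525 − 1.960 = 2.3925 → 2.39
Power = Φ(2.39) = 0.992.

Power ≈ 0.992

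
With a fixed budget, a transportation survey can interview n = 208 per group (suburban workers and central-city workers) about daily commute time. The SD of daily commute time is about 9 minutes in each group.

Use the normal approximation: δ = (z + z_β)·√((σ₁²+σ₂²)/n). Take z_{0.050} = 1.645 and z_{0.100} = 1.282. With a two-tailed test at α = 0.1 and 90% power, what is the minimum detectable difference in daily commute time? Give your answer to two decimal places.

Minimum detectable difference ≈ 2.58 minutes

δ = (z_{α/2} + z_β) · √((σ₁²+σ₂²)/n)
  = (1.645 + 1.282) · √(162/208)
  = 2.927 · √0.77885
  = 2.927 · 0.8825
  = 2.5831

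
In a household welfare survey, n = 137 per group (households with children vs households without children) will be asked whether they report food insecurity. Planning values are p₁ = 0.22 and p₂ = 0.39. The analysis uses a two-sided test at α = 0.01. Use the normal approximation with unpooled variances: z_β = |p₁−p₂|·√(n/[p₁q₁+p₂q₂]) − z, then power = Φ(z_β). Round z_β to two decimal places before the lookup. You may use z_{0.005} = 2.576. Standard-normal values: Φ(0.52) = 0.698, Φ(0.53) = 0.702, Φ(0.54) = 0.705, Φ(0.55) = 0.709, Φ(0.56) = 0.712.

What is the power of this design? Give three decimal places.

Power ≈ 0.702

z_β = |p₁−p₂|·√(n/[p₁q₁+p₂q₂]) − z_{α/2}
    = 0.17 · √(137/0.4095) − 2.576
    = 0.17 · 18.2908 − 2.576
    = 3.1094 − 2.576 = 0.5334 → 0.53
Power = Φ(0.53) = 0.702.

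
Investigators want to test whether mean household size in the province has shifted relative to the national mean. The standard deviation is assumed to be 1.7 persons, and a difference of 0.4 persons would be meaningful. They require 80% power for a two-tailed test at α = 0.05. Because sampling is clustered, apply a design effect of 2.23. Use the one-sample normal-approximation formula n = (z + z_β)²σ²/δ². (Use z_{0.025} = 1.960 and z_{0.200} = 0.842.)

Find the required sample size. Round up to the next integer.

n = 317

n = (z_{α/2} + z_β)² · σ² / δ²
  = (1.960 + 0.842)² · 1.7² / 0.4²
  = 7.8512 · 2.89 / 0.16
  = 141.81
Design effect: 2.23 × 141.81 = 316.24.
Round up → n = 317.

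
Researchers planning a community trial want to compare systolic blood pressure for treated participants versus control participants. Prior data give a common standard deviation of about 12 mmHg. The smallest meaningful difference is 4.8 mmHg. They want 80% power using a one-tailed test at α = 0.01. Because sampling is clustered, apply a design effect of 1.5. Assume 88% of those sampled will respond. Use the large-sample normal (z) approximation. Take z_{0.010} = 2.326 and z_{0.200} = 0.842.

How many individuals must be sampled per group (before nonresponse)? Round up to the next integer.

n = 214 per group

n = (z_α + z_β)² · (σ₁² + σ₂²) / δ²
  = (2.326 + 0.842)² · (2·12² = 288) / 4.8²
  = 10.0362 · 288 / 23.04
  = 125.45
Design effect: 1.5 × 125.45 = 188.18.
Adjust for 88% response: 188.18 / 0.88 = 213.84.
Round up → n = 214 per group.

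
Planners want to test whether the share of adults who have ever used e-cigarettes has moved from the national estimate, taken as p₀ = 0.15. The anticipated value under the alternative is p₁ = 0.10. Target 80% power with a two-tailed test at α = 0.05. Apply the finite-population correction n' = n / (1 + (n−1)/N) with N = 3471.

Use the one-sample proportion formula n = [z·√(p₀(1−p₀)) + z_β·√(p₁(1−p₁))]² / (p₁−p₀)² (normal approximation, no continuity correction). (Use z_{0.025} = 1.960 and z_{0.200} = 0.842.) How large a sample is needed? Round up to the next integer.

n = [z_{α/2}·√(p₀q₀) + z_β·√(p₁q₁)]² / (p₁ − p₀)²
  = [1.960·√(0.15·0.85) + 0.842·√(0.10·0.90)]² / (-0.05)²
  = [1.960·0.3571 + 0.842·0.3000]² / 0.0025
  = [0.9525]² / 0.0025
  = 362.87
Finite-population correction (N = 3471): 362.87 / (1 + (362.87 − 1)/3471) = 328.61.
Round up → n = 329.

n = 329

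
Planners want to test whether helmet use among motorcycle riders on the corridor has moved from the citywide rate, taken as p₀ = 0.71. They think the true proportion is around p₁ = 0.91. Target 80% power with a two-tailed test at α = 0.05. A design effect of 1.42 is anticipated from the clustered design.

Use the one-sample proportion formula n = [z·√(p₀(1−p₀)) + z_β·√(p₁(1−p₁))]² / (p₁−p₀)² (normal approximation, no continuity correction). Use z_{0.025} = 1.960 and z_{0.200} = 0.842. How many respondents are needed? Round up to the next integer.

n = [z_{α/2}·√(p₀q₀) + z_β·√(p₁q₁)]² / (p₁ − p₀)²
  = [1.960·√(0.71·0.29) + 0.842·√(0.91·0.09)]² / (0.20)²
  = [1.960·0.4538 + 0.842·0.2862]² / 0.0400
  = [1.1303]² / 0.0400
  = 31.94
Design effect: 1.42 × 31.94 = 45.36.
Round up → n = 46.

n = 46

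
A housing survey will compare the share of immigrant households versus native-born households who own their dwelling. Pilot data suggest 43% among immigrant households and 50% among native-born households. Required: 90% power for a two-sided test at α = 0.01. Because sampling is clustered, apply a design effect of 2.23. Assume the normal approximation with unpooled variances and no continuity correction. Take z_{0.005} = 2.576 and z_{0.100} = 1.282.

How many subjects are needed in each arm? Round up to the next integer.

n = (z_{α/2} + z_β)² · [p₁(1−p₁) + p₂(1−p₂)] / (p₁ − p₂)²
  = (2.576 + 1.282)² · (0.43·0.57 + 0.50·0.50) / (-0.07)²
  = (3.858)² · (0.2451 + 0.2500) / 0.0049
  = 14.8842 · 0.4951 / 0.0049
  = 1503.91
Design effect: 2.23 × 1503.91 = 3353.72.
Round up → n = 3354 per group.

n = 3354 per group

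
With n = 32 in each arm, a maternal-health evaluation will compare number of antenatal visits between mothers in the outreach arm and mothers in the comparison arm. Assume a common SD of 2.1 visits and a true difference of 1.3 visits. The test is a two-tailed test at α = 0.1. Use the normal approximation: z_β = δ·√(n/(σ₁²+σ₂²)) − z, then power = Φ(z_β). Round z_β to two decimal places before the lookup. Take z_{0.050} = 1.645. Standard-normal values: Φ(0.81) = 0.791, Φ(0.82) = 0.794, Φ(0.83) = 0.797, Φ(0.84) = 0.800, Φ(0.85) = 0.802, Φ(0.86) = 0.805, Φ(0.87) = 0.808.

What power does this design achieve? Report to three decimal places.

z_β = δ·√(n/(σ₁²+σ₂²)) − z_{α/2}
    = 1.3 · √(32/8.82) − 1.645
    = 1.3 · 1.90476 − 1.645
    = 2.4762 − 1.645 = 0.8312 → 0.83
Power = Φ(0.83) = 0.797.

Power ≈ 0.797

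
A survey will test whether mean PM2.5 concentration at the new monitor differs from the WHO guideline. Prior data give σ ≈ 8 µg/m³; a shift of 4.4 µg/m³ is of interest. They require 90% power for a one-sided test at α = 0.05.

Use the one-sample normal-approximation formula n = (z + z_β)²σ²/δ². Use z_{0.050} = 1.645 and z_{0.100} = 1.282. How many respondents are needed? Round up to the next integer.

n = 29

n = (z_α + z_β)² · σ² / δ²
  = (1.645 + 1.282)² · 8² / 4.4²
  = 8.5673 · 64 / 19.36
  = 28.32
Round up → n = 29.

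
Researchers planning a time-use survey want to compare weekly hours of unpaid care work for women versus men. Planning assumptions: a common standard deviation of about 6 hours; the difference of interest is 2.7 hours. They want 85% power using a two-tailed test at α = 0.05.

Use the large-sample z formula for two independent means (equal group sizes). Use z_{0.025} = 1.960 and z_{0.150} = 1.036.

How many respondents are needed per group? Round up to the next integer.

n = (z_{α/2} + z_β)² · (σ₁² + σ₂²) / δ²
  = (1.960 + 1.036)² · (2·6² = 72) / 2.7²
  = 8.9760 · 72 / 7.29
  = 88.65
Round up → n = 89 per group.

n = 89 per group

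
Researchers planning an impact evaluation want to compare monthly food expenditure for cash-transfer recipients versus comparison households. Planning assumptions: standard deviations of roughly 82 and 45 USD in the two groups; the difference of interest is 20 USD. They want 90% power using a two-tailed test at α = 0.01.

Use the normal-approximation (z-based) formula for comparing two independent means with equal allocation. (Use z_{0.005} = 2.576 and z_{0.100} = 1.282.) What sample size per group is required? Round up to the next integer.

n = 326 per group

n = (z_{α/2} + z_β)² · (σ₁² + σ₂²) / δ²
  = (2.576 + 1.282)² · (82² + 45² = 8749) / 20²
  = 14.8842 · 8749 / 400
  = 325.55
Round up → n = 326 per group.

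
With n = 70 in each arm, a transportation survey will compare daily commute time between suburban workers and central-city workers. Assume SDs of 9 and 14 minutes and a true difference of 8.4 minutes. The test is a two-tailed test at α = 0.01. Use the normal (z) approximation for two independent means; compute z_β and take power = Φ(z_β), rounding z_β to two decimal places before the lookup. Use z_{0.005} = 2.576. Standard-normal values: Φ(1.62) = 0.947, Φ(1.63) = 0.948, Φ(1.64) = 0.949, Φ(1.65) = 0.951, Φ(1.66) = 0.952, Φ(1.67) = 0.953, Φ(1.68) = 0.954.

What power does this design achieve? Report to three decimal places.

z_β = δ·√(n/(σ₁²+σ₂²)) − z_{α/2}
    = 8.4 · √(70/277) − 2.576
    = 8.4 · 0.50270 − 2.576
    = 4.2227 − 2.576 = 1.6467 → 1.65
Power = Φ(1.65) = 0.951.

Power ≈ 0.951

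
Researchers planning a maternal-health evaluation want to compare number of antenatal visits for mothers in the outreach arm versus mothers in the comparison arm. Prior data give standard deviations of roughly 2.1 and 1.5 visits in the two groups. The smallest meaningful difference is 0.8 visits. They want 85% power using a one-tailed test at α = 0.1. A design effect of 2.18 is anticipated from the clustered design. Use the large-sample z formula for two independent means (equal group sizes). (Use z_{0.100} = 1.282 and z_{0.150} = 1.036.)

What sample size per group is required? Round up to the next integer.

n = (z_α + z_β)² · (σ₁² + σ₂²) / δ²
  = (1.282 + 1.036)² · (2.1² + 1.5² = 6.66) / 0.8²
  = 5.3731 · 6.66 / 0.64
  = 55.91
Design effect: 2.18 × 55.91 = 121.89.
Round up → n = 122 per group.

n = 122 per group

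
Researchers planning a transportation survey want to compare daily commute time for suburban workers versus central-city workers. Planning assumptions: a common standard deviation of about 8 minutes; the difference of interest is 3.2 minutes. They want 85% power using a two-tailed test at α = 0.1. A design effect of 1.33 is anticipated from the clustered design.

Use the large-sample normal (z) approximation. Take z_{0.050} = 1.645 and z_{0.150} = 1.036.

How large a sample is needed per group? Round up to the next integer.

n = (z_{α/2} + z_β)² · (σ₁² + σ₂²) / δ²
  = (1.645 + 1.036)² · (2·8² = 128) / 3.2²
  = 7.1878 · 128 / 10.24
  = 89.85
Design effect: 1.33 × 89.85 = 119.50.
Round up → n = 120 per group.

n = 120 per group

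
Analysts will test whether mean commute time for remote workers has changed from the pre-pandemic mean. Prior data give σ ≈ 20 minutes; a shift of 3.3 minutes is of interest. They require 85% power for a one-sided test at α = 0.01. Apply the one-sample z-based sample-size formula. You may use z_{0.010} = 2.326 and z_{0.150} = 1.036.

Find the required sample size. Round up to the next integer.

n = 416

n = (z_α + z_β)² · σ² / δ²
  = (2.326 + 1.036)² · 20² / 3.3²
  = 11.3030 · 400 / 10.89
  = 415.17
Round up → n = 416.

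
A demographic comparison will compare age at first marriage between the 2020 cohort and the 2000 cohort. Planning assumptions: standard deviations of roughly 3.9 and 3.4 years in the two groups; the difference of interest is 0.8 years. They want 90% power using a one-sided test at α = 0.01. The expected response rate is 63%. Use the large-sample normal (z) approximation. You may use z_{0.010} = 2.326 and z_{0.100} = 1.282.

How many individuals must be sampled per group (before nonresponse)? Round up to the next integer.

n = 865 per group

n = (z_α + z_β)² · (σ₁² + σ₂²) / δ²
  = (2.326 + 1.282)² · (3.9² + 3.4² = 26.77) / 0.8²
  = 13.0177 · 26.77 / 0.64
  = 544.50
Adjust for 63% response: 544.50 / 0.63 = 864.29.
Round up → n = 865 per group.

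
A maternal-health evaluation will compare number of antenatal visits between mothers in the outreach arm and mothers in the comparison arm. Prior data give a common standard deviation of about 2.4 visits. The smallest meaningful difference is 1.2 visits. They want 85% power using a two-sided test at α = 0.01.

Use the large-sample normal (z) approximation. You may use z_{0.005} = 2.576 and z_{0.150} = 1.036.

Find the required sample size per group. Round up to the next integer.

n = (z_{α/2} + z_β)² · (σ₁² + σ₂²) / δ²
  = (2.576 + 1.036)² · (2·2.4² = 11.52) / 1.2²
  = 13.0465 · 11.52 / 1.44
  = 104.37
Round up → n = 105 per group.

n = 105 per group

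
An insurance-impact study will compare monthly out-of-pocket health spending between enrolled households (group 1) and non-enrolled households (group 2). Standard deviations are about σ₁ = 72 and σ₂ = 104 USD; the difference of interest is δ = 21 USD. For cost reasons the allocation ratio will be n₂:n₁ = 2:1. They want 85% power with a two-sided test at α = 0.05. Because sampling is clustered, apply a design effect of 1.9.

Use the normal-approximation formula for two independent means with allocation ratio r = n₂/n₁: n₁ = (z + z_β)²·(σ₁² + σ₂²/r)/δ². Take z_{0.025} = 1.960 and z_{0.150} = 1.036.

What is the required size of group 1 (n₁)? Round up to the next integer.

n₁ = 410

n₁ = (z_{α/2} + z_β)² · (σ₁² + σ₂²/r) / δ²
   = (1.960 + 1.036)² · (72² + 104²/2) / 21²
   = 8.9760 · (5184 + 5408) / 441
   = 8.9760 · 10592 / 441
   = 215.59
Design effect: 1.9 × 215.59 = 409.62.
Round up → n₁ = 410; n₂ = r·n₁ = 2 × 410 = 820.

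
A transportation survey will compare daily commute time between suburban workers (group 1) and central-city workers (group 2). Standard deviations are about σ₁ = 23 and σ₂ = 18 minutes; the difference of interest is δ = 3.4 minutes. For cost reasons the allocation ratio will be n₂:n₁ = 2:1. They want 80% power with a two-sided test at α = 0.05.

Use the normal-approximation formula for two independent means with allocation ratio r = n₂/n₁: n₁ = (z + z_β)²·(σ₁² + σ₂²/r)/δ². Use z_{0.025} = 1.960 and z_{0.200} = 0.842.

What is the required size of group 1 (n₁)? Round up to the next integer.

n₁ = (z_{α/2} + z_β)² · (σ₁² + σ₂²/r) / δ²
   = (1.960 + 0.842)² · (23² + 18²/2) / 3.4²
   = 7.8512 · (529 + 162) / 11.56
   = 7.8512 · 691 / 11.56
   = 469.31
Round up → n₁ = 470; n₂ = r·n₁ = 2 × 470 = 940.

n₁ = 470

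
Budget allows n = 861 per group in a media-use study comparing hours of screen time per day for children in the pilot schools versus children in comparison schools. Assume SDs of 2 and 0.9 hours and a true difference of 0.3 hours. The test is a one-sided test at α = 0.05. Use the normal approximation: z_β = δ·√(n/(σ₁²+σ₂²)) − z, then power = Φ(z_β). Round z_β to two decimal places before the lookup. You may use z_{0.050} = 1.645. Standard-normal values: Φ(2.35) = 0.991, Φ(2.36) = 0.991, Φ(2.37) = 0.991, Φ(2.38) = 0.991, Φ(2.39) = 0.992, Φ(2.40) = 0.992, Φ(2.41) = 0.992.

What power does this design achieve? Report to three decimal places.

z_β = δ·√(n/(σ₁²+σ₂²)) − z_α
    = 0.3 · √(861/4.81) − 1.645
    = 0.3 · 13.37917 − 1.645
    = 4.0137 − 1.645 = 2.3687 → 2.37
Power = Φ(2.37) = 0.991.

Power ≈ 0.991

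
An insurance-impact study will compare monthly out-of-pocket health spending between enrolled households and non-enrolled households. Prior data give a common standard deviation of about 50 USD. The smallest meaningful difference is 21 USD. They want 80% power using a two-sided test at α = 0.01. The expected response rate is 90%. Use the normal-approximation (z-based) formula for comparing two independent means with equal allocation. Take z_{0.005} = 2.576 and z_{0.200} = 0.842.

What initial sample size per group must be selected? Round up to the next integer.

n = (z_{α/2} + z_β)² · (σ₁² + σ₂²) / δ²
  = (2.576 + 0.842)² · (2·50² = 5000) / 21²
  = 11.6827 · 5000 / 441
  = 132.46
Adjust for 90% response: 132.46 / 0.90 = 147.17.
Round up → n = 148 per group.

n = 148 per group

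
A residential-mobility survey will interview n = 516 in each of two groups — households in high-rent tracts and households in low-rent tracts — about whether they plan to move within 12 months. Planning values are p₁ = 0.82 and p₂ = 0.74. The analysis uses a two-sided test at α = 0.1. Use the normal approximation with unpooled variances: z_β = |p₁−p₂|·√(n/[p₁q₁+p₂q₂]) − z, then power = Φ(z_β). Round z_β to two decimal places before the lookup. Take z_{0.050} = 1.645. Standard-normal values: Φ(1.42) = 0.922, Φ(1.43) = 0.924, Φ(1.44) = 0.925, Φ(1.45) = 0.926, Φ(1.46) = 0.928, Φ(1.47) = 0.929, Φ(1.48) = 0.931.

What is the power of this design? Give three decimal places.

z_β = |p₁−p₂|·√(n/[p₁q₁+p₂q₂]) − z_{α/2}
    = 0.08 · √(516/0.3400) − 1.645
    = 0.08 · 38.9570 − 1.645
    = 3.1166 − 1.645 = 1.4716 → 1.47
Power = Φ(1.47) = 0.929.

Power ≈ 0.929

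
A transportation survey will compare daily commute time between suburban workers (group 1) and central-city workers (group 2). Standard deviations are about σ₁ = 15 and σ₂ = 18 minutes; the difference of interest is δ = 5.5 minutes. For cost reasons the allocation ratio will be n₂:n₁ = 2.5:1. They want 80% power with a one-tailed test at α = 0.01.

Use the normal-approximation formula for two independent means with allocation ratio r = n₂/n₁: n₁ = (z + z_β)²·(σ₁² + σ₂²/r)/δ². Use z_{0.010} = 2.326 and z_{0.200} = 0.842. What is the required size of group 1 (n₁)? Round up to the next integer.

n₁ = (z_α + z_β)² · (σ₁² + σ₂²/r) / δ²
   = (2.326 + 0.842)² · (15² + 18²/2.5) / 5.5²
   = 10.0362 · (225 + 129.6) / 30.25
   = 10.0362 · 354.6 / 30.25
   = 117.65
Round up → n₁ = 118; n₂ = r·n₁ = 2.5 × 118 = 295.

n₁ = 118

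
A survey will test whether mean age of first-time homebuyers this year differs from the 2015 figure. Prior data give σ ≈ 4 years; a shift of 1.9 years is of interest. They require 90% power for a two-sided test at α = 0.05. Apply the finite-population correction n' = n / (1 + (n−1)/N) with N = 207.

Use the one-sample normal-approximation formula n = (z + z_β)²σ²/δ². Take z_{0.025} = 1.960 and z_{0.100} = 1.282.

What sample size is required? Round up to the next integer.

n = 39

n = (z_{α/2} + z_β)² · σ² / δ²
  = (1.960 + 1.282)² · 4² / 1.9²
  = 10.5106 · 16 / 3.61
  = 46.58
Finite-population correction (N = 207): 46.58 / (1 + (46.58 − 1)/207) = 38.18.
Round up → n = 39.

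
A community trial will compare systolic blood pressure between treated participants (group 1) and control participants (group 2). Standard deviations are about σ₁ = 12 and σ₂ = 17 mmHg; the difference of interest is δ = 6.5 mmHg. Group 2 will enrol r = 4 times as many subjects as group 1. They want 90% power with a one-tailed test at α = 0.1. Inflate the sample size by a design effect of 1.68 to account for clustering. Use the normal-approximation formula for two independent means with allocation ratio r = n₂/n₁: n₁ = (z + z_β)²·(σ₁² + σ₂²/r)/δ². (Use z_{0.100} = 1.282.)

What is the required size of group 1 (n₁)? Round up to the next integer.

n₁ = (z_α + z_β)² · (σ₁² + σ₂²/r) / δ²
   = (1.282 + 1.282)² · (12² + 17²/4) / 6.5²
   = 6.5741 · (144 + 72.25) / 42.25
   = 6.5741 · 216.25 / 42.25
   = 33.65
Design effect: 1.68 × 33.65 = 56.53.
Round up → n₁ = 57; n₂ = r·n₁ = 4 × 57 = 228.

n₁ = 57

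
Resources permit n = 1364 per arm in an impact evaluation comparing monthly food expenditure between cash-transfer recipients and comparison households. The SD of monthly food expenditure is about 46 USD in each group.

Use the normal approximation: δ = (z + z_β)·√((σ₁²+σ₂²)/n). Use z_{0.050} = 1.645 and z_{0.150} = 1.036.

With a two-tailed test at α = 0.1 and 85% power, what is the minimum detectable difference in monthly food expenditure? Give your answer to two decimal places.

δ = (z_{α/2} + z_β) · √((σ₁²+σ₂²)/n)
  = (1.645 + 1.036) · √(4232/1364)
  = 2.681 · √3.1026
  = 2.681 · 1.7614
  = 4.7224

Minimum detectable difference ≈ 4.72 USD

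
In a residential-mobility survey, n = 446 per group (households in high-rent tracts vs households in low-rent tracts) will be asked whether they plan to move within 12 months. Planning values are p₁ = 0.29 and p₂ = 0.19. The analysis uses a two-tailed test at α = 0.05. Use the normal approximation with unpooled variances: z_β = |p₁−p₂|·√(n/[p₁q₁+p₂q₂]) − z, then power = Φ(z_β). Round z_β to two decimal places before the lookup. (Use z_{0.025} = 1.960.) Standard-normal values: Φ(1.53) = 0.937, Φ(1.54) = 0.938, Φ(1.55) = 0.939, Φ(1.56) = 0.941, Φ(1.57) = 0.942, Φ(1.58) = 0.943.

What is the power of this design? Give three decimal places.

Power ≈ 0.941

z_β = |p₁−p₂|·√(n/[p₁q₁+p₂q₂]) − z_{α/2}
    = 0.10 · √(446/0.3598) − 1.960
    = 0.10 · 35.2076 − 1.960
    = 3.5208 − 1.960 = 1.5608 → 1.56
Power = Φ(1.56) = 0.941.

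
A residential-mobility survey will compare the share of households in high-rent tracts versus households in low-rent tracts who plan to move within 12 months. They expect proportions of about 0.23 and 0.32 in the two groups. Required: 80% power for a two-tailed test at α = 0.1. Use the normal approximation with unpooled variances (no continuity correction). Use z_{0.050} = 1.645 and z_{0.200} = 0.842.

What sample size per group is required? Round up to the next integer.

n = 302 per group

n = (z_{α/2} + z_β)² · [p₁(1−p₁) + p₂(1−p₂)] / (p₁ − p₂)²
  = (1.645 + 0.842)² · (0.23·0.77 + 0.32·0.68) / (-0.09)²
  = (2.487)² · (0.1771 + 0.2176) / 0.0081
  = 6.1852 · 0.3947 / 0.0081
  = 301.39
Round up → n = 302 per group.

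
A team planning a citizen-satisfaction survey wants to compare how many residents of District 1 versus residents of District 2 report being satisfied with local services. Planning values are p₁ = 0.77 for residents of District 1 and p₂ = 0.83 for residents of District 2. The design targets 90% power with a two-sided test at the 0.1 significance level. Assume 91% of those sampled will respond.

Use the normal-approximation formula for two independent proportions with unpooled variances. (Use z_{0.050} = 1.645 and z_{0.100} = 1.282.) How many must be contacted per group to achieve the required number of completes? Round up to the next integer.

n = (z_{α/2} + z_β)² · [p₁(1−p₁) + p₂(1−p₂)] / (p₁ − p₂)²
  = (1.645 + 1.282)² · (0.77·0.23 + 0.83·0.17) / (-0.06)²
  = (2.927)² · (0.1771 + 0.1411) / 0.0036
  = 8.5673 · 0.3182 / 0.0036
  = 757.26
Adjust for 91% response: 757.26 / 0.91 = 832.15.
Round up → n = 833 per group.

n = 833 per group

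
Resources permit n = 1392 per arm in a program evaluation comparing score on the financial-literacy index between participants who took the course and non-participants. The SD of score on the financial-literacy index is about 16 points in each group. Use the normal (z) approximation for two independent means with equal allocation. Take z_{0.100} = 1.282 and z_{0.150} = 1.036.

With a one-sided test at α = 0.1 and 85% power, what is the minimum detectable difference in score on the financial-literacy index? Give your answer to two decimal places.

δ = (z_α + z_β) · √((σ₁²+σ₂²)/n)
  = (1.282 + 1.036) · √(512/1392)
  = 2.318 · √0.36782
  = 2.318 · 0.6065
  = 1.4058

Minimum detectable difference ≈ 1.41 points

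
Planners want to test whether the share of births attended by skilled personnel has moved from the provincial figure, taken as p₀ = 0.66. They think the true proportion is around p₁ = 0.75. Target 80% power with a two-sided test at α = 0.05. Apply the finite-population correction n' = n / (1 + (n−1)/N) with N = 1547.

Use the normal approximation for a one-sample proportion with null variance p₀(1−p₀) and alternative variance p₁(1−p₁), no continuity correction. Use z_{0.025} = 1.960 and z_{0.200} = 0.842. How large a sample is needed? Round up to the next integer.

n = 183

n = [z_{α/2}·√(p₀q₀) + z_β·√(p₁q₁)]² / (p₁ − p₀)²
  = [1.960·√(0.66·0.34) + 0.842·√(0.75·0.25)]² / (0.09)²
  = [1.960·0.4737 + 0.842·0.4330]² / 0.0081
  = [1.2931]² / 0.0081
  = 206.42
Finite-population correction (N = 1547): 206.42 / (1 + (206.42 − 1)/1547) = 182.22.
Round up → n = 183.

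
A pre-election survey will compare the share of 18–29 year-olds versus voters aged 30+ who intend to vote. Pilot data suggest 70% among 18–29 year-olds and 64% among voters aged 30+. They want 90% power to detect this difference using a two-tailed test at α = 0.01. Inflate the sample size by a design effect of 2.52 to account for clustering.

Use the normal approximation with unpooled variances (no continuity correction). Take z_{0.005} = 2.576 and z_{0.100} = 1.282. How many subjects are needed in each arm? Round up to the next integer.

n = (z_{α/2} + z_β)² · [p₁(1−p₁) + p₂(1−p₂)] / (p₁ − p₂)²
  = (2.576 + 1.282)² · (0.70·0.30 + 0.64·0.36) / (0.06)²
  = (3.858)² · (0.2100 + 0.2304) / 0.0036
  = 14.8842 · 0.4404 / 0.0036
  = 1820.83
Design effect: 2.52 × 1820.83 = 4588.49.
Round up → n = 4589 per group.

n = 4589 per group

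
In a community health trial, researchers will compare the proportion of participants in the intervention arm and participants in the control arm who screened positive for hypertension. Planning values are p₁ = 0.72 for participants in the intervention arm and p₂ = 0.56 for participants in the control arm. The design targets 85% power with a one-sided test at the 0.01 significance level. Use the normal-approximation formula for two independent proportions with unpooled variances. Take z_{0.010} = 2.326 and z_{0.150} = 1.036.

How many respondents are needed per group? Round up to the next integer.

n = (z_α + z_β)² · [p₁(1−p₁) + p₂(1−p₂)] / (p₁ − p₂)²
  = (2.326 + 1.036)² · (0.72·0.28 + 0.56·0.44) / (0.16)²
  = (3.362)² · (0.2016 + 0.2464) / 0.0256
  = 11.3030 · 0.4480 / 0.0256
  = 197.80
Round up → n = 198 per group.

n = 198 per group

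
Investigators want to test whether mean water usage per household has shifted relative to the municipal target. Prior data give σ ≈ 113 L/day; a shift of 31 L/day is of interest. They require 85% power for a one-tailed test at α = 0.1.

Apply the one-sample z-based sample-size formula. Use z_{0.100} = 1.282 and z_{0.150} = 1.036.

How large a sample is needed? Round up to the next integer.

n = (z_α + z_β)² · σ² / δ²
  = (1.282 + 1.036)² · 113² / 31²
  = 5.3731 · 12769 / 961
  = 71.39
Round up → n = 72.

n = 72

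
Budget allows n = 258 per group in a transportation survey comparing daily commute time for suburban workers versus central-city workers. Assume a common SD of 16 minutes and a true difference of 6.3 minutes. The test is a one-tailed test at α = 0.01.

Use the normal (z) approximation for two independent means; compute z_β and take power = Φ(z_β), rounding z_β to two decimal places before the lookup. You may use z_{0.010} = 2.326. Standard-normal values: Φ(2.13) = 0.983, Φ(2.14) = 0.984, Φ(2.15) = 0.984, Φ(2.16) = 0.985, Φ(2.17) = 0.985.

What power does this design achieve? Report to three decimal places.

Power ≈ 0.984

z_β = δ·√(n/(σ₁²+σ₂²)) − z_α
    = 6.3 · √(258/512) − 2.326
    = 6.3 · 0.70986 − 2.326
    = 4.4721 − 2.326 = 2.1461 → 2.15
Power = Φ(2.15) = 0.984.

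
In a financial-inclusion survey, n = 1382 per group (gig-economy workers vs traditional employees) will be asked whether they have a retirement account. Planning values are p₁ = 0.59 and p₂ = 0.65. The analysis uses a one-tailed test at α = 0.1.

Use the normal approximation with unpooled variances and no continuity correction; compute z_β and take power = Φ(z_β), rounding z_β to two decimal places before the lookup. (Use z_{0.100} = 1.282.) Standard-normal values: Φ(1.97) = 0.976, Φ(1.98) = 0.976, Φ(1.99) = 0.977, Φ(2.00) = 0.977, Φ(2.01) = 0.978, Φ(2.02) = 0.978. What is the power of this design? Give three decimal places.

z_β = |p₁−p₂|·√(n/[p₁q₁+p₂q₂]) − z_α
    = 0.06 · √(1382/0.4694) − 1.282
    = 0.06 · 54.2603 − 1.282
    = 3.2556 − 1.282 = 1.9736 → 1.97
Power = Φ(1.97) = 0.976.

Power ≈ 0.976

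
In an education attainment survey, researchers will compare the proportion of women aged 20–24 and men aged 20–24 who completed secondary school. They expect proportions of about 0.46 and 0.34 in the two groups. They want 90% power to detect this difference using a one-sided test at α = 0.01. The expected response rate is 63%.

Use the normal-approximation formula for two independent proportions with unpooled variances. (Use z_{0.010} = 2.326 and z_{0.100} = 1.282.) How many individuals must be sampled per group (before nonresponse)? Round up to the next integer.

n = 679 per group

n = (z_α + z_β)² · [p₁(1−p₁) + p₂(1−p₂)] / (p₁ − p₂)²
  = (2.326 + 1.282)² · (0.46·0.54 + 0.34·0.66) / (0.12)²
  = (3.608)² · (0.2484 + 0.2244) / 0.0144
  = 13.0177 · 0.4728 / 0.0144
  = 427.41
Adjust for 63% response: 427.41 / 0.63 = 678.43.
Round up → n = 679 per group.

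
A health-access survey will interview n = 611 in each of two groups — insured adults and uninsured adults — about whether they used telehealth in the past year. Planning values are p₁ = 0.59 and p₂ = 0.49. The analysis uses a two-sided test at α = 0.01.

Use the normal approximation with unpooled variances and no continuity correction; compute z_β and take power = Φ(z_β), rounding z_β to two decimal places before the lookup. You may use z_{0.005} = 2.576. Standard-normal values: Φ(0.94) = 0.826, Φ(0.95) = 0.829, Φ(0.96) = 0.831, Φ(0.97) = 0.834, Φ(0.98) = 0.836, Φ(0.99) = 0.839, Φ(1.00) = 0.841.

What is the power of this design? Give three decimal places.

z_β = |p₁−p₂|·√(n/[p₁q₁+p₂q₂]) − z_{α/2}
    = 0.10 · √(611/0.4918) − 2.576
    = 0.10 · 35.2473 − 2.576
    = 3.5247 − 2.576 = 0.9487 → 0.95
Power = Φ(0.95) = 0.829.

Power ≈ 0.829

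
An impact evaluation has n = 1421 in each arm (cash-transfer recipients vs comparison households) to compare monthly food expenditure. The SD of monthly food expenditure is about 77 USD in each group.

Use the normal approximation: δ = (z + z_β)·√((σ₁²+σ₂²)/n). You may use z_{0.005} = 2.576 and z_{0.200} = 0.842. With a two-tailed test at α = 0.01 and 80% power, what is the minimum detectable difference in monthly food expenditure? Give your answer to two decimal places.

δ = (z_{α/2} + z_β) · √((σ₁²+σ₂²)/n)
  = (2.576 + 0.842) · √(11858/1421)
  = 3.418 · √8.3448
  = 3.418 · 2.8887
  = 9.8737

Minimum detectable difference ≈ 9.87 USD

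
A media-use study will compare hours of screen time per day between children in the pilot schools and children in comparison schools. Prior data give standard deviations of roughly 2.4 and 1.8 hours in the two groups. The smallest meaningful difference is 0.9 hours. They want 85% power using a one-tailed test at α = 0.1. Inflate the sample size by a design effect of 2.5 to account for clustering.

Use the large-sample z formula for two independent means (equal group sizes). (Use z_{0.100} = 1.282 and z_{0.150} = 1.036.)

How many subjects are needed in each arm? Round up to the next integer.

n = 150 per group

n = (z_α + z_β)² · (σ₁² + σ₂²) / δ²
  = (1.282 + 1.036)² · (2.4² + 1.8² = 9) / 0.9²
  = 5.3731 · 9 / 0.81
  = 59.70
Design effect: 2.5 × 59.70 = 149.25.
Round up → n = 150 per group.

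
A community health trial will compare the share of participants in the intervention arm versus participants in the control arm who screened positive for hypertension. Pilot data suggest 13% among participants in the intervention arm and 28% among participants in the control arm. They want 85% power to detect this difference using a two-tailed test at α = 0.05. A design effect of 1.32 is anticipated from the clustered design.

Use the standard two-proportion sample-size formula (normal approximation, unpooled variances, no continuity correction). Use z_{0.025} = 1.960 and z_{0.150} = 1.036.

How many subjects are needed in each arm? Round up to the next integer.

n = 166 per group

n = (z_{α/2} + z_β)² · [p₁(1−p₁) + p₂(1−p₂)] / (p₁ − p₂)²
  = (1.960 + 1.036)² · (0.13·0.87 + 0.28·0.72) / (-0.15)²
  = (2.996)² · (0.1131 + 0.2016) / 0.0225
  = 8.9760 · 0.3147 / 0.0225
  = 125.54
Design effect: 1.32 × 125.54 = 165.72.
Round up → n = 166 per group.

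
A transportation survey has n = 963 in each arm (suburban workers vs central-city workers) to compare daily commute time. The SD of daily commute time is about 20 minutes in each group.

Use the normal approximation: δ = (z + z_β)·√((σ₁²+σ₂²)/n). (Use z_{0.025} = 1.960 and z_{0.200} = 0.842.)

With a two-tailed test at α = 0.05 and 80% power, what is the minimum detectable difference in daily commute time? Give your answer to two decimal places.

Minimum detectable difference ≈ 2.55 minutes

δ = (z_{α/2} + z_β) · √((σ₁²+σ₂²)/n)
  = (1.960 + 0.842) · √(800/963)
  = 2.802 · √0.83074
  = 2.802 · 0.9114
  = 2.5539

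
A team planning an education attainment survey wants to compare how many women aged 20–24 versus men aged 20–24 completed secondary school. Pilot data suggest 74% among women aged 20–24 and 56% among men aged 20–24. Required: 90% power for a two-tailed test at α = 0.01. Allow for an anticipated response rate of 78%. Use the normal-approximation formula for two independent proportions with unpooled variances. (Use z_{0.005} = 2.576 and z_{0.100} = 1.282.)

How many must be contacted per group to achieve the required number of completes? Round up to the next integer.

n = (z_{α/2} + z_β)² · [p₁(1−p₁) + p₂(1−p₂)] / (p₁ − p₂)²
  = (2.576 + 1.282)² · (0.74·0.26 + 0.56·0.44) / (0.18)²
  = (3.858)² · (0.1924 + 0.2464) / 0.0324
  = 14.8842 · 0.4388 / 0.0324
  = 201.58
Adjust for 78% response: 201.58 / 0.78 = 258.44.
Round up → n = 259 per group.

n = 259 per group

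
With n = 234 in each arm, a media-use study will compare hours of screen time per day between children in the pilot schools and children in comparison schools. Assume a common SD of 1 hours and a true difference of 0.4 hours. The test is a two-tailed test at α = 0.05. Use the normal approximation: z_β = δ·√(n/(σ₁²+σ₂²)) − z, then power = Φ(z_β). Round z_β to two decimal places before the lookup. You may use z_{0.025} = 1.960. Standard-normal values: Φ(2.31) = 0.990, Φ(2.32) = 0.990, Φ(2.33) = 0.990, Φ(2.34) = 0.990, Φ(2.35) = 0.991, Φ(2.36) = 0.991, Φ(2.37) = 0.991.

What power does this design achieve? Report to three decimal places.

Power ≈ 0.991

z_β = δ·√(n/(σ₁²+σ₂²)) − z_{α/2}
    = 0.4 · √(234/2) − 1.960
    = 0.4 · 10.81665 − 1.960
    = 4.3267 − 1.960 = 2.3667 → 2.37
Power = Φ(2.37) = 0.991.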